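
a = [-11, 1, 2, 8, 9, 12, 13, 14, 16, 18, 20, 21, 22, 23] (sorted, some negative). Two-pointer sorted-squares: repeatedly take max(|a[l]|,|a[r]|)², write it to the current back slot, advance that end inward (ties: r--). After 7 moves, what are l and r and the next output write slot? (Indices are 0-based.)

l=0, r=6, next write slot=6

l=0 r=13: |-11|<=|23| out[13]=529, r--
l=0 r=12: |-11|<=|22| out[12]=484, r--
l=0 r=11: |-11|<=|21| out[11]=441, r--
l=0 r=10: |-11|<=|20| out[10]=400, r--
l=0 r=9: |-11|<=|18| out[9]=324, r--
l=0 r=8: |-11|<=|16| out[8]=256, r--
l=0 r=7: |-11|<=|14| out[7]=196, r--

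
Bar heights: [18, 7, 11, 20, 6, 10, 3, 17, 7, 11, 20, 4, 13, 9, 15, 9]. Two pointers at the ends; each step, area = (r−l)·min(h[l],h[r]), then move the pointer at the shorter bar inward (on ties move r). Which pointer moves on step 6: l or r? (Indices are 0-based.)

l

[0,15] min(18,9)*15=135 best=135 * → r--
[0,14] min(18,15)*14=210 best=210 * → r--
[0,13] min(18,9)*13=117 best=210 → r--
[0,12] min(18,13)*12=156 best=210 → r--
[0,11] min(18,4)*11=44 best=210 → r--
[0,10] min(18,20)*10=180 best=210 → l++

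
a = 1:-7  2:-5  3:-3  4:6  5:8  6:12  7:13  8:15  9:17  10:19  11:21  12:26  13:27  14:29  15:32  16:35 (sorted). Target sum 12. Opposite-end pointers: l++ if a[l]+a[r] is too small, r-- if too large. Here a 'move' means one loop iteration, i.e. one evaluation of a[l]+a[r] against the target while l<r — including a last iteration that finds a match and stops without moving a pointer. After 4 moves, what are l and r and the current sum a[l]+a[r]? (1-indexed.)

[1,16] -7+35=28 >12 → r--
[1,15] -7+32=25 >12 → r--
[1,14] -7+29=22 >12 → r--
[1,13] -7+27=20 >12 → r--

l=1, r=12, sum=19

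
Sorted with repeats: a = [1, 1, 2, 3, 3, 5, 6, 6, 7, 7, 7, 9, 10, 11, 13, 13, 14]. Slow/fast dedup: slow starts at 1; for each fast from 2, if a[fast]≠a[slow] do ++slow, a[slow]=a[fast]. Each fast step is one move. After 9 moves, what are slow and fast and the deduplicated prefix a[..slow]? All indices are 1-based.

slow=6, fast=11, prefix=[1, 2, 3, 5, 6, 7]

(s=1,f=2) a[fast]=1=a[slow] dup → fast++
(s=1,f=3) a[fast]=2≠a[slow]=1 write a[2]=2 → slow++,fast++
(s=2,f=4) a[fast]=3≠a[slow]=2 write a[3]=3 → slow++,fast++
(s=3,f=5) a[fast]=3=a[slow] dup → fast++
(s=3,f=6) a[fast]=5≠a[slow]=3 write a[4]=5 → slow++,fast++
(s=4,f=7) a[fast]=6≠a[slow]=5 write a[5]=6 → slow++,fast++
(s=5,f=8) a[fast]=6=a[slow] dup → fast++
(s=5,f=9) a[fast]=7≠a[slow]=6 write a[6]=7 → slow++,fast++
(s=6,f=10) a[fast]=7=a[slow] dup → fast++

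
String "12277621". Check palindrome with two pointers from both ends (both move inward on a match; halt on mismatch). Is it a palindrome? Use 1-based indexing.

not a palindrome (mismatch at 3,6)

l=1 r=8: '1'=='1', l++,r--
l=2 r=7: '2'=='2', l++,r--
l=3 r=6: '2'!='6', stop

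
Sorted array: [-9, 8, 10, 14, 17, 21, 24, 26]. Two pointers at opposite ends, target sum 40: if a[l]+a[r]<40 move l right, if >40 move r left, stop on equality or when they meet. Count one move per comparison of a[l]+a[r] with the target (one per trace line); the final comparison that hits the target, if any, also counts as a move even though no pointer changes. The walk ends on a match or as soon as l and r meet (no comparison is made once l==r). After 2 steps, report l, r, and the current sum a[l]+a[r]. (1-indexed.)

l=3, r=8, sum=36

[1,8] -9+26=17 <40 → l++
[2,8] 8+26=34 <40 → l++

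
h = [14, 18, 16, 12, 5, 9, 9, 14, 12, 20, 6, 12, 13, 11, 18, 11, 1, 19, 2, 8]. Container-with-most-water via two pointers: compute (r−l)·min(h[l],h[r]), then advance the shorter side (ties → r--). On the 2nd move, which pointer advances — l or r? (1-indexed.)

r

[1,20] min(14,8)*19=152 best=152 * → r--
[1,19] min(14,2)*18=36 best=152 → r--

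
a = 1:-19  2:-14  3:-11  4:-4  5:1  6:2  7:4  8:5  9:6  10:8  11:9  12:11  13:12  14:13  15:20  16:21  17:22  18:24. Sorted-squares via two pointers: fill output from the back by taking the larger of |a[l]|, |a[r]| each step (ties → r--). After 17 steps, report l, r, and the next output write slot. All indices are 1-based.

l=5, r=5, next write slot=1

l=1 r=18: |-19|<=|24| out[18]=576, r--
l=1 r=17: |-19|<=|22| out[17]=484, r--
l=1 r=16: |-19|<=|21| out[16]=441, r--
l=1 r=15: |-19|<=|20| out[15]=400, r--
l=1 r=14: |-19|>|13| out[14]=361, l++
l=2 r=14: |-14|>|13| out[13]=196, l++
l=3 r=14: |-11|<=|13| out[12]=169, r--
l=3 r=13: |-11|<=|12| out[11]=144, r--
l=3 r=12: |-11|<=|11| out[10]=121, r--
l=3 r=11: |-11|>|9| out[9]=121, l++
l=4 r=11: |-4|<=|9| out[8]=81, r--
l=4 r=10: |-4|<=|8| out[7]=64, r--
l=4 r=9: |-4|<=|6| out[6]=36, r--
l=4 r=8: |-4|<=|5| out[5]=25, r--
l=4 r=7: |-4|<=|4| out[4]=16, r--
l=4 r=6: |-4|>|2| out[3]=16, l++
l=5 r=6: |1|<=|2| out[2]=4, r--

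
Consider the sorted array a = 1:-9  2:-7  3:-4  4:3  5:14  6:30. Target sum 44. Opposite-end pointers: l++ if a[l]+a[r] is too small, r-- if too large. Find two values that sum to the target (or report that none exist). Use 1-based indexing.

l=1 r=6: -9+30=21 <44, l++
l=2 r=6: -7+30=23 <44, l++
l=3 r=6: -4+30=26 <44, l++
l=4 r=6: 3+30=33 <44, l++
l=5 r=6: 14+30=44, found

(14, 30)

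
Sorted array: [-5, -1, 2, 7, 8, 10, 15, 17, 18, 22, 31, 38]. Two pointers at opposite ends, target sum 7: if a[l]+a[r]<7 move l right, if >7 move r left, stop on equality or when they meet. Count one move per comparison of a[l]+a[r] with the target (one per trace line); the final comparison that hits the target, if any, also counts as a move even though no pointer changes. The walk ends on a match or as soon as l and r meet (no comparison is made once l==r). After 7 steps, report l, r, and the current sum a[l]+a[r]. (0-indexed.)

l=1, r=5, sum=9

l=0 r=11: -5+38=33 >7, r--
l=0 r=10: -5+31=26 >7, r--
l=0 r=9: -5+22=17 >7, r--
l=0 r=8: -5+18=13 >7, r--
l=0 r=7: -5+17=12 >7, r--
l=0 r=6: -5+15=10 >7, r--
l=0 r=5: -5+10=5 <7, l++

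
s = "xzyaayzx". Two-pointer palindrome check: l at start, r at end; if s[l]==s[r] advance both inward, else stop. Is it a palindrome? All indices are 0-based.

l=0 r=7: 'x'=='x', l++,r--
l=1 r=6: 'z'=='z', l++,r--
l=2 r=5: 'y'=='y', l++,r--
l=3 r=4: 'a'=='a', l++,r--

palindrome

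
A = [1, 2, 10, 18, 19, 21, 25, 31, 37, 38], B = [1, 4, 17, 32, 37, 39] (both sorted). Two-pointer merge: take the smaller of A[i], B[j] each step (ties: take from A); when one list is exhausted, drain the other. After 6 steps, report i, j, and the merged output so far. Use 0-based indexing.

i=3, j=3, merged so far=[1, 1, 2, 4, 10, 17]

i=0 j=0: A[i]=1<=B[j]=1 take 1, i++
i=1 j=0: A[i]=2>B[j]=1 take 1, j++
i=1 j=1: A[i]=2<=B[j]=4 take 2, i++
i=2 j=1: A[i]=10>B[j]=4 take 4, j++
i=2 j=2: A[i]=10<=B[j]=17 take 10, i++
i=3 j=2: A[i]=18>B[j]=17 take 17, j++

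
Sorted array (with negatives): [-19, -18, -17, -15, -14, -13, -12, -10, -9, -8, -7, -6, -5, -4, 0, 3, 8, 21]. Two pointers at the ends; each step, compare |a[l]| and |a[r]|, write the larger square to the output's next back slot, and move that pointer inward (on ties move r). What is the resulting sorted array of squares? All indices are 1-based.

[0, 9, 16, 25, 36, 49, 64, 64, 81, 100, 144, 169, 196, 225, 289, 324, 361, 441]

l=1 r=18: |-19|<=|21| out[18]=441, r--
l=1 r=17: |-19|>|8| out[17]=361, l++
l=2 r=17: |-18|>|8| out[16]=324, l++
l=3 r=17: |-17|>|8| out[15]=289, l++
l=4 r=17: |-15|>|8| out[14]=225, l++
l=5 r=17: |-14|>|8| out[13]=196, l++
l=6 r=17: |-13|>|8| out[12]=169, l++
l=7 r=17: |-12|>|8| out[11]=144, l++
l=8 r=17: |-10|>|8| out[10]=100, l++
l=9 r=17: |-9|>|8| out[9]=81, l++
l=10 r=17: |-8|<=|8| out[8]=64, r--
l=10 r=16: |-8|>|3| out[7]=64, l++
l=11 r=16: |-7|>|3| out[6]=49, l++
l=12 r=16: |-6|>|3| out[5]=36, l++
l=13 r=16: |-5|>|3| out[4]=25, l++
l=14 r=16: |-4|>|3| out[3]=16, l++
l=15 r=16: |0|<=|3| out[2]=9, r--
l=15 r=15: |0|<=|0| out[1]=0, r--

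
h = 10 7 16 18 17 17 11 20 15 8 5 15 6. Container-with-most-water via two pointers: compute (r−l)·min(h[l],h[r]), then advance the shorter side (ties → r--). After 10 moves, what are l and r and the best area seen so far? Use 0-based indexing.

[0,12] min(10,6)*12=72 best=72 * → r--
[0,11] min(10,15)*11=110 best=110 * → l++
[1,11] min(7,15)*10=70 best=110 → l++
[2,11] min(16,15)*9=135 best=135 * → r--
[2,10] min(16,5)*8=40 best=135 → r--
[2,9] min(16,8)*7=56 best=135 → r--
[2,8] min(16,15)*6=90 best=135 → r--
[2,7] min(16,20)*5=80 best=135 → l++
[3,7] min(18,20)*4=72 best=135 → l++
[4,7] min(17,20)*3=51 best=135 → l++

l=5, r=7, best area=135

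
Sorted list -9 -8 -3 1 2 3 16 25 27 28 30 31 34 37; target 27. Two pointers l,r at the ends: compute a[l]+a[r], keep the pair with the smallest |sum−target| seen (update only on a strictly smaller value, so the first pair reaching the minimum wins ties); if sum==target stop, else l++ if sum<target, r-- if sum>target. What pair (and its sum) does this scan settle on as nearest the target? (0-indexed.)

pair (-3, 30) with sum 27 (|Δ|=0)

[0,13] -9+37=28 d=1 * → r--
[0,12] -9+34=25 d=2 → l++
[1,12] -8+34=26 d=1 → l++
[2,12] -3+34=31 d=4 → r--
[2,11] -3+31=28 d=1 → r--
[2,10] -3+30=27 d=0 * → stop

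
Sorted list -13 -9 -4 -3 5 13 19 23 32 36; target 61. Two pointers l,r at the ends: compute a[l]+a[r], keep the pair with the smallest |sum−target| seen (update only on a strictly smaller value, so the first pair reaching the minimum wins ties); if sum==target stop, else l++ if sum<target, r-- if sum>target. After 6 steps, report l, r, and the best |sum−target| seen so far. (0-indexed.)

l=6, r=9, best |Δ|=12

l=0 r=9: -13+36=23 d=38 *, l++
l=1 r=9: -9+36=27 d=34 *, l++
l=2 r=9: -4+36=32 d=29 *, l++
l=3 r=9: -3+36=33 d=28 *, l++
l=4 r=9: 5+36=41 d=20 *, l++
l=5 r=9: 13+36=49 d=12 *, l++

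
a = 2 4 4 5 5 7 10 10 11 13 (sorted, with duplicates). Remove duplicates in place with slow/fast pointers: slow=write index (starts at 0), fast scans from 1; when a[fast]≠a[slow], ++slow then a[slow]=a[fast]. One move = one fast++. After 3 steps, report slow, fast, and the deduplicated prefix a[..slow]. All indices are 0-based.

slow=2, fast=4, prefix=[2, 4, 5]

slow=0 fast=1: a[fast]=4≠a[slow]=2 write a[1]=4, slow++,fast++
slow=1 fast=2: a[fast]=4=a[slow] dup, fast++
slow=1 fast=3: a[fast]=5≠a[slow]=4 write a[2]=5, slow++,fast++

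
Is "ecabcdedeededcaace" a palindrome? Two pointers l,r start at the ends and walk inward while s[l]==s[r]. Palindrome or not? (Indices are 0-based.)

not a palindrome (mismatch at 3,14)

l=0 r=17: 'e'=='e', l++,r--
l=1 r=16: 'c'=='c', l++,r--
l=2 r=15: 'a'=='a', l++,r--
l=3 r=14: 'b'!='a', stop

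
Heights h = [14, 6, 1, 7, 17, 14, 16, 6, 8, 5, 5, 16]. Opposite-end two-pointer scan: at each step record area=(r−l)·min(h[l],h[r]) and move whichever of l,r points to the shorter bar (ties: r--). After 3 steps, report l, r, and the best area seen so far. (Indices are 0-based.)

l=0 r=11: min(14,16)*11=154 best=154 *, l++
l=1 r=11: min(6,16)*10=60 best=154, l++
l=2 r=11: min(1,16)*9=9 best=154, l++

l=3, r=11, best area=154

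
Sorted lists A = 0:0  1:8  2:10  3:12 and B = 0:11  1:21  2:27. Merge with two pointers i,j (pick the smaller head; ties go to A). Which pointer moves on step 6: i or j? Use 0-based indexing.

j

i=0 j=0: A[i]=0<=B[j]=11 take 0, i++
i=1 j=0: A[i]=8<=B[j]=11 take 8, i++
i=2 j=0: A[i]=10<=B[j]=11 take 10, i++
i=3 j=0: A[i]=12>B[j]=11 take 11, j++
i=3 j=1: A[i]=12<=B[j]=21 take 12, i++
i=4 j=1: A done, take B[j]=21, j++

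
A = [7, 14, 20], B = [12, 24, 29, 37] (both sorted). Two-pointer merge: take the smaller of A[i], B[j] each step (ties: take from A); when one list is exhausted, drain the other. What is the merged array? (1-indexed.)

[7, 12, 14, 20, 24, 29, 37]

[i=1,j=1] A[i]=7<=B[j]=12 take 7 → i++
[i=2,j=1] A[i]=14>B[j]=12 take 12 → j++
[i=2,j=2] A[i]=14<=B[j]=24 take 14 → i++
[i=3,j=2] A[i]=20<=B[j]=24 take 20 → i++
[i=4,j=2] A done, take B[j]=24 → j++
[i=4,j=3] A done, take B[j]=29 → j++
[i=4,j=4] A done, take B[j]=37 → j++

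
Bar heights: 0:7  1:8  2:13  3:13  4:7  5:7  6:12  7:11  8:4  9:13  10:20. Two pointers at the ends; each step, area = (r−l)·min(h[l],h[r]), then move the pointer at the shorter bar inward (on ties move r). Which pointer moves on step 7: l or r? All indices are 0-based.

[0,10] min(7,20)*10=70 best=70 * → l++
[1,10] min(8,20)*9=72 best=72 * → l++
[2,10] min(13,20)*8=104 best=104 * → l++
[3,10] min(13,20)*7=91 best=104 → l++
[4,10] min(7,20)*6=42 best=104 → l++
[5,10] min(7,20)*5=35 best=104 → l++
[6,10] min(12,20)*4=48 best=104 → l++

l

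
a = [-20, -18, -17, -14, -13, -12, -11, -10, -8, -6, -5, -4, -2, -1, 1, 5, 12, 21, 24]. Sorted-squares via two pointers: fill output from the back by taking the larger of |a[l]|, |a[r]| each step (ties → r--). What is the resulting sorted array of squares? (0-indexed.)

[1, 1, 4, 16, 25, 25, 36, 64, 100, 121, 144, 144, 169, 196, 289, 324, 400, 441, 576]

[0,18] |-20|<=|24| out[18]=576 → r--
[0,17] |-20|<=|21| out[17]=441 → r--
[0,16] |-20|>|12| out[16]=400 → l++
[1,16] |-18|>|12| out[15]=324 → l++
[2,16] |-17|>|12| out[14]=289 → l++
[3,16] |-14|>|12| out[13]=196 → l++
[4,16] |-13|>|12| out[12]=169 → l++
[5,16] |-12|<=|12| out[11]=144 → r--
[5,15] |-12|>|5| out[10]=144 → l++
[6,15] |-11|>|5| out[9]=121 → l++
[7,15] |-10|>|5| out[8]=100 → l++
[8,15] |-8|>|5| out[7]=64 → l++
[9,15] |-6|>|5| out[6]=36 → l++
[10,15] |-5|<=|5| out[5]=25 → r--
[10,14] |-5|>|1| out[4]=25 → l++
[11,14] |-4|>|1| out[3]=16 → l++
[12,14] |-2|>|1| out[2]=4 → l++
[13,14] |-1|<=|1| out[1]=1 → r--
[13,13] |-1|<=|-1| out[0]=1 → r--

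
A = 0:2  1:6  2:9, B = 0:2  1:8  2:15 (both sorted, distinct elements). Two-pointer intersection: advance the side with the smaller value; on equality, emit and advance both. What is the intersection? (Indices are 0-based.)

[i=0,j=0] 2==2 emit → i++,j++
[i=1,j=1] 6<8 → i++
[i=2,j=1] 9>8 → j++
[i=2,j=2] 9<15 → i++

intersection = [2]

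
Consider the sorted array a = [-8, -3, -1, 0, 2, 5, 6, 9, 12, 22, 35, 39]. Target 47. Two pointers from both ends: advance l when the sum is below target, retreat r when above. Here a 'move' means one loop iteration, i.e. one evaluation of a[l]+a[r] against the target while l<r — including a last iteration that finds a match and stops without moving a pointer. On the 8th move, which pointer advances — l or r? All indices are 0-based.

l=0 r=11: -8+39=31 <47, l++
l=1 r=11: -3+39=36 <47, l++
l=2 r=11: -1+39=38 <47, l++
l=3 r=11: 0+39=39 <47, l++
l=4 r=11: 2+39=41 <47, l++
l=5 r=11: 5+39=44 <47, l++
l=6 r=11: 6+39=45 <47, l++
l=7 r=11: 9+39=48 >47, r--

r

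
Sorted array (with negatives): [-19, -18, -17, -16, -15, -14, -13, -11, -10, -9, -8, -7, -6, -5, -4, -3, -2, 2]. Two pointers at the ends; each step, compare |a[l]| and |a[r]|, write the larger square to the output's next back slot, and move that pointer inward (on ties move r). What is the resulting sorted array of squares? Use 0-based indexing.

l=0 r=17: |-19|>|2| out[17]=361, l++
l=1 r=17: |-18|>|2| out[16]=324, l++
l=2 r=17: |-17|>|2| out[15]=289, l++
l=3 r=17: |-16|>|2| out[14]=256, l++
l=4 r=17: |-15|>|2| out[13]=225, l++
l=5 r=17: |-14|>|2| out[12]=196, l++
l=6 r=17: |-13|>|2| out[11]=169, l++
l=7 r=17: |-11|>|2| out[10]=121, l++
l=8 r=17: |-10|>|2| out[9]=100, l++
l=9 r=17: |-9|>|2| out[8]=81, l++
l=10 r=17: |-8|>|2| out[7]=64, l++
l=11 r=17: |-7|>|2| out[6]=49, l++
l=12 r=17: |-6|>|2| out[5]=36, l++
l=13 r=17: |-5|>|2| out[4]=25, l++
l=14 r=17: |-4|>|2| out[3]=16, l++
l=15 r=17: |-3|>|2| out[2]=9, l++
l=16 r=17: |-2|<=|2| out[1]=4, r--
l=16 r=16: |-2|<=|-2| out[0]=4, r--

[4, 4, 9, 16, 25, 36, 49, 64, 81, 100, 121, 169, 196, 225, 256, 289, 324, 361]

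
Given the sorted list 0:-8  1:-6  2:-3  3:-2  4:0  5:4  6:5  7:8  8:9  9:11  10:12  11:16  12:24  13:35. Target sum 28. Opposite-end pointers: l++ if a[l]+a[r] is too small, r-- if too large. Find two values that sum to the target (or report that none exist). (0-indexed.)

(4, 24)

[0,13] -8+35=27 <28 → l++
[1,13] -6+35=29 >28 → r--
[1,12] -6+24=18 <28 → l++
[2,12] -3+24=21 <28 → l++
[3,12] -2+24=22 <28 → l++
[4,12] 0+24=24 <28 → l++
[5,12] 4+24=28 → found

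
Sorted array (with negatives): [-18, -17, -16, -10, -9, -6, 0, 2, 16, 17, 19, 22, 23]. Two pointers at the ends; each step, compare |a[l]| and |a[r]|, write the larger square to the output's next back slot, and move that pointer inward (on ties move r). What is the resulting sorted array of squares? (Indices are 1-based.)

l=1 r=13: |-18|<=|23| out[13]=529, r--
l=1 r=12: |-18|<=|22| out[12]=484, r--
l=1 r=11: |-18|<=|19| out[11]=361, r--
l=1 r=10: |-18|>|17| out[10]=324, l++
l=2 r=10: |-17|<=|17| out[9]=289, r--
l=2 r=9: |-17|>|16| out[8]=289, l++
l=3 r=9: |-16|<=|16| out[7]=256, r--
l=3 r=8: |-16|>|2| out[6]=256, l++
l=4 r=8: |-10|>|2| out[5]=100, l++
l=5 r=8: |-9|>|2| out[4]=81, l++
l=6 r=8: |-6|>|2| out[3]=36, l++
l=7 r=8: |0|<=|2| out[2]=4, r--
l=7 r=7: |0|<=|0| out[1]=0, r--

[0, 4, 36, 81, 100, 256, 256, 289, 289, 324, 361, 484, 529]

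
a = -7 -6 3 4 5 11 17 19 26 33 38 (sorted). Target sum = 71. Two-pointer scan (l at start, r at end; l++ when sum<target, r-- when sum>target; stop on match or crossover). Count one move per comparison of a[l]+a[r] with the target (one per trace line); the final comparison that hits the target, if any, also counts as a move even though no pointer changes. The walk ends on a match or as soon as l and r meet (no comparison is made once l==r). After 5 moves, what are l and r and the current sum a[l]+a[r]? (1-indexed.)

l=1 r=11: -7+38=31 <71, l++
l=2 r=11: -6+38=32 <71, l++
l=3 r=11: 3+38=41 <71, l++
l=4 r=11: 4+38=42 <71, l++
l=5 r=11: 5+38=43 <71, l++

l=6, r=11, sum=49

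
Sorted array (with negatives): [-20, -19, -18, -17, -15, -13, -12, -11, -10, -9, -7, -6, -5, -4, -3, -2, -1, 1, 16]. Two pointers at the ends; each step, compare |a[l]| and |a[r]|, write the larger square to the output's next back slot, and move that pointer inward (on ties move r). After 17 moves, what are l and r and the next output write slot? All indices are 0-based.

l=16, r=17, next write slot=1

[0,18] |-20|>|16| out[18]=400 → l++
[1,18] |-19|>|16| out[17]=361 → l++
[2,18] |-18|>|16| out[16]=324 → l++
[3,18] |-17|>|16| out[15]=289 → l++
[4,18] |-15|<=|16| out[14]=256 → r--
[4,17] |-15|>|1| out[13]=225 → l++
[5,17] |-13|>|1| out[12]=169 → l++
[6,17] |-12|>|1| out[11]=144 → l++
[7,17] |-11|>|1| out[10]=121 → l++
[8,17] |-10|>|1| out[9]=100 → l++
[9,17] |-9|>|1| out[8]=81 → l++
[10,17] |-7|>|1| out[7]=49 → l++
[11,17] |-6|>|1| out[6]=36 → l++
[12,17] |-5|>|1| out[5]=25 → l++
[13,17] |-4|>|1| out[4]=16 → l++
[14,17] |-3|>|1| out[3]=9 → l++
[15,17] |-2|>|1| out[2]=4 → l++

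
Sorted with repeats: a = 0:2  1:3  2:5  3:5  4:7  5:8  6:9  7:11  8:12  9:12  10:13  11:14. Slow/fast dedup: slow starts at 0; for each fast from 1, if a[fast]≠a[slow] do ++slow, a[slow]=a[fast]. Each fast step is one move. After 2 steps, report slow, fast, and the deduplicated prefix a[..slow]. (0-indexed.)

slow=2, fast=3, prefix=[2, 3, 5]

(s=0,f=1) a[fast]=3≠a[slow]=2 write a[1]=3 → slow++,fast++
(s=1,f=2) a[fast]=5≠a[slow]=3 write a[2]=5 → slow++,fast++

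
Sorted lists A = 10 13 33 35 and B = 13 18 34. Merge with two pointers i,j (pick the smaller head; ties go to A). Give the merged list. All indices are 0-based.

[i=0,j=0] A[i]=10<=B[j]=13 take 10 → i++
[i=1,j=0] A[i]=13<=B[j]=13 take 13 → i++
[i=2,j=0] A[i]=33>B[j]=13 take 13 → j++
[i=2,j=1] A[i]=33>B[j]=18 take 18 → j++
[i=2,j=2] A[i]=33<=B[j]=34 take 33 → i++
[i=3,j=2] A[i]=35>B[j]=34 take 34 → j++
[i=3,j=3] B done, take A[i]=35 → i++

[10, 13, 13, 18, 33, 34, 35]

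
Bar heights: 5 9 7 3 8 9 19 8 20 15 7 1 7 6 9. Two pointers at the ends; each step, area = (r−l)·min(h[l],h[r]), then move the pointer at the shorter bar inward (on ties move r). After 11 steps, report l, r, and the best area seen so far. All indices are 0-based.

l=6, r=9, best area=117

[0,14] min(5,9)*14=70 best=70 * → l++
[1,14] min(9,9)*13=117 best=117 * → r--
[1,13] min(9,6)*12=72 best=117 → r--
[1,12] min(9,7)*11=77 best=117 → r--
[1,11] min(9,1)*10=10 best=117 → r--
[1,10] min(9,7)*9=63 best=117 → r--
[1,9] min(9,15)*8=72 best=117 → l++
[2,9] min(7,15)*7=49 best=117 → l++
[3,9] min(3,15)*6=18 best=117 → l++
[4,9] min(8,15)*5=40 best=117 → l++
[5,9] min(9,15)*4=36 best=117 → l++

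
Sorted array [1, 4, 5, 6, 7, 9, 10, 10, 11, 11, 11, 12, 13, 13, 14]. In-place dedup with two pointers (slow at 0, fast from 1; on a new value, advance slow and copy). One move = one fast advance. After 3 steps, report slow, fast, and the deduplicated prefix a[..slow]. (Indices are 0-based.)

(s=0,f=1) a[fast]=4≠a[slow]=1 write a[1]=4 → slow++,fast++
(s=1,f=2) a[fast]=5≠a[slow]=4 write a[2]=5 → slow++,fast++
(s=2,f=3) a[fast]=6≠a[slow]=5 write a[3]=6 → slow++,fast++

slow=3, fast=4, prefix=[1, 4, 5, 6]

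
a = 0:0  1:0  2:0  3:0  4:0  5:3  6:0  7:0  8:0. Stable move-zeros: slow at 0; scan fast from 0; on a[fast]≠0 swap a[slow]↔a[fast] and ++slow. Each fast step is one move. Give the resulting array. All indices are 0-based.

slow=0 fast=0: a[fast]=0, fast++
slow=0 fast=1: a[fast]=0, fast++
slow=0 fast=2: a[fast]=0, fast++
slow=0 fast=3: a[fast]=0, fast++
slow=0 fast=4: a[fast]=0, fast++
slow=0 fast=5: a[fast]=3≠0 swap→a[0]=3, slow++,fast++
slow=1 fast=6: a[fast]=0, fast++
slow=1 fast=7: a[fast]=0, fast++
slow=1 fast=8: a[fast]=0, fast++

[3, 0, 0, 0, 0, 0, 0, 0, 0]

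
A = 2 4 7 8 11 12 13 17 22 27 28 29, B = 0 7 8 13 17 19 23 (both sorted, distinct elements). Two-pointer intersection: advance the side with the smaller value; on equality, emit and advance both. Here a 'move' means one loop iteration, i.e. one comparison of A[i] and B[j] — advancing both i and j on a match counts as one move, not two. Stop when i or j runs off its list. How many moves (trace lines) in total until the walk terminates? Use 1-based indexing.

12 moves

[i=1,j=1] 2>0 → j++
[i=1,j=2] 2<7 → i++
[i=2,j=2] 4<7 → i++
[i=3,j=2] 7==7 emit → i++,j++
[i=4,j=3] 8==8 emit → i++,j++
[i=5,j=4] 11<13 → i++
[i=6,j=4] 12<13 → i++
[i=7,j=4] 13==13 emit → i++,j++
[i=8,j=5] 17==17 emit → i++,j++
[i=9,j=6] 22>19 → j++
[i=9,j=7] 22<23 → i++
[i=10,j=7] 27>23 → j++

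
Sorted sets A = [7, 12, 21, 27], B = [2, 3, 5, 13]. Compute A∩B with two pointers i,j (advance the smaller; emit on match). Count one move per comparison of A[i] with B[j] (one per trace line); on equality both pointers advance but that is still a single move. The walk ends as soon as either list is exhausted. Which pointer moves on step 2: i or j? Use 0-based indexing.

i=0 j=0: 7>2, j++
i=0 j=1: 7>3, j++

j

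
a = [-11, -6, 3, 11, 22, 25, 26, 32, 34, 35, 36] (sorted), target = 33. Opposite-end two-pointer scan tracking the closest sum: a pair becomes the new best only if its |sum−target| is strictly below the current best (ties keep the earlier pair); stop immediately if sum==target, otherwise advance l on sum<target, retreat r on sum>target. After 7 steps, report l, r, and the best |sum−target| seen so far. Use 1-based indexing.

[1,11] -11+36=25 d=8 * → l++
[2,11] -6+36=30 d=3 * → l++
[3,11] 3+36=39 d=6 → r--
[3,10] 3+35=38 d=5 → r--
[3,9] 3+34=37 d=4 → r--
[3,8] 3+32=35 d=2 * → r--
[3,7] 3+26=29 d=4 → l++

l=4, r=7, best |Δ|=2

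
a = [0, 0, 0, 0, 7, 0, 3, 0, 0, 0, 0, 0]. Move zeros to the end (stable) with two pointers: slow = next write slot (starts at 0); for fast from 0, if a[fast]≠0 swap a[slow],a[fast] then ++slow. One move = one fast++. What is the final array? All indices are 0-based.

[7, 3, 0, 0, 0, 0, 0, 0, 0, 0, 0, 0]

(s=0,f=0) a[fast]=0 → fast++
(s=0,f=1) a[fast]=0 → fast++
(s=0,f=2) a[fast]=0 → fast++
(s=0,f=3) a[fast]=0 → fast++
(s=0,f=4) a[fast]=7≠0 swap→a[0]=7 → slow++,fast++
(s=1,f=5) a[fast]=0 → fast++
(s=1,f=6) a[fast]=3≠0 swap→a[1]=3 → slow++,fast++
(s=2,f=7) a[fast]=0 → fast++
(s=2,f=8) a[fast]=0 → fast++
(s=2,f=9) a[fast]=0 → fast++
(s=2,f=10) a[fast]=0 → fast++
(s=2,f=11) a[fast]=0 → fast++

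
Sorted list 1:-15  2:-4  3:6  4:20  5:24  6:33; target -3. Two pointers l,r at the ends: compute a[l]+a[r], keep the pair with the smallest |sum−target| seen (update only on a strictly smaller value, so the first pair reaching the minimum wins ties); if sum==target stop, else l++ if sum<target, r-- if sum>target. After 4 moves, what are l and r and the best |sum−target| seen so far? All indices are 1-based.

l=1 r=6: -15+33=18 d=21 *, r--
l=1 r=5: -15+24=9 d=12 *, r--
l=1 r=4: -15+20=5 d=8 *, r--
l=1 r=3: -15+6=-9 d=6 *, l++

l=2, r=3, best |Δ|=6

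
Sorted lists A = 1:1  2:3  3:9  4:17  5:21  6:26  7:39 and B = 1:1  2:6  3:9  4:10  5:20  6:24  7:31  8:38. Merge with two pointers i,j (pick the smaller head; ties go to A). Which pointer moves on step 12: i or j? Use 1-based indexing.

i

[i=1,j=1] A[i]=1<=B[j]=1 take 1 → i++
[i=2,j=1] A[i]=3>B[j]=1 take 1 → j++
[i=2,j=2] A[i]=3<=B[j]=6 take 3 → i++
[i=3,j=2] A[i]=9>B[j]=6 take 6 → j++
[i=3,j=3] A[i]=9<=B[j]=9 take 9 → i++
[i=4,j=3] A[i]=17>B[j]=9 take 9 → j++
[i=4,j=4] A[i]=17>B[j]=10 take 10 → j++
[i=4,j=5] A[i]=17<=B[j]=20 take 17 → i++
[i=5,j=5] A[i]=21>B[j]=20 take 20 → j++
[i=5,j=6] A[i]=21<=B[j]=24 take 21 → i++
[i=6,j=6] A[i]=26>B[j]=24 take 24 → j++
[i=6,j=7] A[i]=26<=B[j]=31 take 26 → i++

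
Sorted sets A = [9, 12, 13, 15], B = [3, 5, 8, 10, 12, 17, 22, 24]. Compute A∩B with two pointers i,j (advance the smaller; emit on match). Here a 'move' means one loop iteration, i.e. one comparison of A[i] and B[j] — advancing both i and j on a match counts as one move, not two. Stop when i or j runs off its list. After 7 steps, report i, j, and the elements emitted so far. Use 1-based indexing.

i=4, j=6, emitted=[12]

[i=1,j=1] 9>3 → j++
[i=1,j=2] 9>5 → j++
[i=1,j=3] 9>8 → j++
[i=1,j=4] 9<10 → i++
[i=2,j=4] 12>10 → j++
[i=2,j=5] 12==12 emit → i++,j++
[i=3,j=6] 13<17 → i++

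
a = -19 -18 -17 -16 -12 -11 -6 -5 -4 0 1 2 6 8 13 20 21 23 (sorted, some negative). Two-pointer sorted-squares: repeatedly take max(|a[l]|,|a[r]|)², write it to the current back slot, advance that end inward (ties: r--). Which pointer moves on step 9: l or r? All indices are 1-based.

l=1 r=18: |-19|<=|23| out[18]=529, r--
l=1 r=17: |-19|<=|21| out[17]=441, r--
l=1 r=16: |-19|<=|20| out[16]=400, r--
l=1 r=15: |-19|>|13| out[15]=361, l++
l=2 r=15: |-18|>|13| out[14]=324, l++
l=3 r=15: |-17|>|13| out[13]=289, l++
l=4 r=15: |-16|>|13| out[12]=256, l++
l=5 r=15: |-12|<=|13| out[11]=169, r--
l=5 r=14: |-12|>|8| out[10]=144, l++

l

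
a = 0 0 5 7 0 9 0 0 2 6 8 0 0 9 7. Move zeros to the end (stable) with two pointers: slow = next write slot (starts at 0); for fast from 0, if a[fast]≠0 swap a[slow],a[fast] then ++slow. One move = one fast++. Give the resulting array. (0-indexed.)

[5, 7, 9, 2, 6, 8, 9, 7, 0, 0, 0, 0, 0, 0, 0]

slow=0 fast=0: a[fast]=0, fast++
slow=0 fast=1: a[fast]=0, fast++
slow=0 fast=2: a[fast]=5≠0 swap→a[0]=5, slow++,fast++
slow=1 fast=3: a[fast]=7≠0 swap→a[1]=7, slow++,fast++
slow=2 fast=4: a[fast]=0, fast++
slow=2 fast=5: a[fast]=9≠0 swap→a[2]=9, slow++,fast++
slow=3 fast=6: a[fast]=0, fast++
slow=3 fast=7: a[fast]=0, fast++
slow=3 fast=8: a[fast]=2≠0 swap→a[3]=2, slow++,fast++
slow=4 fast=9: a[fast]=6≠0 swap→a[4]=6, slow++,fast++
slow=5 fast=10: a[fast]=8≠0 swap→a[5]=8, slow++,fast++
slow=6 fast=11: a[fast]=0, fast++
slow=6 fast=12: a[fast]=0, fast++
slow=6 fast=13: a[fast]=9≠0 swap→a[6]=9, slow++,fast++
slow=7 fast=14: a[fast]=7≠0 swap→a[7]=7, slow++,fast++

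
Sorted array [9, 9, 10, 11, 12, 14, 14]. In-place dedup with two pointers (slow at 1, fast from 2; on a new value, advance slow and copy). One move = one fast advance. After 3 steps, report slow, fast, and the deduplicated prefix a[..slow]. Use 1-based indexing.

slow=3, fast=5, prefix=[9, 10, 11]

(s=1,f=2) a[fast]=9=a[slow] dup → fast++
(s=1,f=3) a[fast]=10≠a[slow]=9 write a[2]=10 → slow++,fast++
(s=2,f=4) a[fast]=11≠a[slow]=10 write a[3]=11 → slow++,fast++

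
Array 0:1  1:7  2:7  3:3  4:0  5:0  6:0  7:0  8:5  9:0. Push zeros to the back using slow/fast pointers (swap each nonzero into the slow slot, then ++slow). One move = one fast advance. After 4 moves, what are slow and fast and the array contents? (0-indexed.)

slow=0 fast=0: a[fast]=1≠0 swap→a[0]=1, slow++,fast++
slow=1 fast=1: a[fast]=7≠0 swap→a[1]=7, slow++,fast++
slow=2 fast=2: a[fast]=7≠0 swap→a[2]=7, slow++,fast++
slow=3 fast=3: a[fast]=3≠0 swap→a[3]=3, slow++,fast++

slow=4, fast=4, a=[1, 7, 7, 3, 0, 0, 0, 0, 5, 0]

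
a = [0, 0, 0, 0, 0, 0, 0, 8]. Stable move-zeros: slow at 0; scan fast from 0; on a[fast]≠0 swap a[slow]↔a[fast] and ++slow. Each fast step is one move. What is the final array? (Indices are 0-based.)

[8, 0, 0, 0, 0, 0, 0, 0]

slow=0 fast=0: a[fast]=0, fast++
slow=0 fast=1: a[fast]=0, fast++
slow=0 fast=2: a[fast]=0, fast++
slow=0 fast=3: a[fast]=0, fast++
slow=0 fast=4: a[fast]=0, fast++
slow=0 fast=5: a[fast]=0, fast++
slow=0 fast=6: a[fast]=0, fast++
slow=0 fast=7: a[fast]=8≠0 swap→a[0]=8, slow++,fast++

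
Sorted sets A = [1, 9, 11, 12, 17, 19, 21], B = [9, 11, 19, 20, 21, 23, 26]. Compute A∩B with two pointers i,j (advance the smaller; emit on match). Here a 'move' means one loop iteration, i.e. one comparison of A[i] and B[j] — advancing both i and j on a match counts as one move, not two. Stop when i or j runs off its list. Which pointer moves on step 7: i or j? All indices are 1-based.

j

[i=1,j=1] 1<9 → i++
[i=2,j=1] 9==9 emit → i++,j++
[i=3,j=2] 11==11 emit → i++,j++
[i=4,j=3] 12<19 → i++
[i=5,j=3] 17<19 → i++
[i=6,j=3] 19==19 emit → i++,j++
[i=7,j=4] 21>20 → j++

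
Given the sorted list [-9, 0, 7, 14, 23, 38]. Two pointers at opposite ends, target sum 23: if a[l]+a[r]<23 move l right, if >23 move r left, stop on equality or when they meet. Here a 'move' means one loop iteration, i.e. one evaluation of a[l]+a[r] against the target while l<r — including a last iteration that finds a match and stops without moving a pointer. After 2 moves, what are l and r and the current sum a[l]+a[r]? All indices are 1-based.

l=1 r=6: -9+38=29 >23, r--
l=1 r=5: -9+23=14 <23, l++

l=2, r=5, sum=23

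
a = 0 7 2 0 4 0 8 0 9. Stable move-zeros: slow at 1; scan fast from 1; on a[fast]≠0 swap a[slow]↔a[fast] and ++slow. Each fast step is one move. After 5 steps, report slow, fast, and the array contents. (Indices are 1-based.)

(s=1,f=1) a[fast]=0 → fast++
(s=1,f=2) a[fast]=7≠0 swap→a[1]=7 → slow++,fast++
(s=2,f=3) a[fast]=2≠0 swap→a[2]=2 → slow++,fast++
(s=3,f=4) a[fast]=0 → fast++
(s=3,f=5) a[fast]=4≠0 swap→a[3]=4 → slow++,fast++

slow=4, fast=6, a=[7, 2, 4, 0, 0, 0, 8, 0, 9]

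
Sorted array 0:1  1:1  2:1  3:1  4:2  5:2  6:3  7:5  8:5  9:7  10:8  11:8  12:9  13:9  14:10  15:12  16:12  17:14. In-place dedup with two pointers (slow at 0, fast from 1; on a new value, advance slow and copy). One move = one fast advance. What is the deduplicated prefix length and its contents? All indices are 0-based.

length 10; prefix = [1, 2, 3, 5, 7, 8, 9, 10, 12, 14]

slow=0 fast=1: a[fast]=1=a[slow] dup, fast++
slow=0 fast=2: a[fast]=1=a[slow] dup, fast++
slow=0 fast=3: a[fast]=1=a[slow] dup, fast++
slow=0 fast=4: a[fast]=2≠a[slow]=1 write a[1]=2, slow++,fast++
slow=1 fast=5: a[fast]=2=a[slow] dup, fast++
slow=1 fast=6: a[fast]=3≠a[slow]=2 write a[2]=3, slow++,fast++
slow=2 fast=7: a[fast]=5≠a[slow]=3 write a[3]=5, slow++,fast++
slow=3 fast=8: a[fast]=5=a[slow] dup, fast++
slow=3 fast=9: a[fast]=7≠a[slow]=5 write a[4]=7, slow++,fast++
slow=4 fast=10: a[fast]=8≠a[slow]=7 write a[5]=8, slow++,fast++
slow=5 fast=11: a[fast]=8=a[slow] dup, fast++
slow=5 fast=12: a[fast]=9≠a[slow]=8 write a[6]=9, slow++,fast++
slow=6 fast=13: a[fast]=9=a[slow] dup, fast++
slow=6 fast=14: a[fast]=10≠a[slow]=9 write a[7]=10, slow++,fast++
slow=7 fast=15: a[fast]=12≠a[slow]=10 write a[8]=12, slow++,fast++
slow=8 fast=16: a[fast]=12=a[slow] dup, fast++
slow=8 fast=17: a[fast]=14≠a[slow]=12 write a[9]=14, slow++,fast++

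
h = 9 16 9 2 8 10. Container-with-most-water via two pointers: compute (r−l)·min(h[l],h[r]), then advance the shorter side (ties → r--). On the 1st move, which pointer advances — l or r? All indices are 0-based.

[0,5] min(9,10)*5=45 best=45 * → l++

l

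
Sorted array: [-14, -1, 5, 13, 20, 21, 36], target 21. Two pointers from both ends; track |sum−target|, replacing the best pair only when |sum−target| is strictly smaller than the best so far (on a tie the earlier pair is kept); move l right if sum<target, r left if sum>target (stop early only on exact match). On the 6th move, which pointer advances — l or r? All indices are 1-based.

l=1 r=7: -14+36=22 d=1 *, r--
l=1 r=6: -14+21=7 d=14, l++
l=2 r=6: -1+21=20 d=1, l++
l=3 r=6: 5+21=26 d=5, r--
l=3 r=5: 5+20=25 d=4, r--
l=3 r=4: 5+13=18 d=3, l++

l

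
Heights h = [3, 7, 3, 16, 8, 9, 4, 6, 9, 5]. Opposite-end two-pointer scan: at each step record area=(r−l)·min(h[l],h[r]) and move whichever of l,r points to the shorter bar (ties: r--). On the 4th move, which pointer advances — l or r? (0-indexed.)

l

l=0 r=9: min(3,5)*9=27 best=27 *, l++
l=1 r=9: min(7,5)*8=40 best=40 *, r--
l=1 r=8: min(7,9)*7=49 best=49 *, l++
l=2 r=8: min(3,9)*6=18 best=49, l++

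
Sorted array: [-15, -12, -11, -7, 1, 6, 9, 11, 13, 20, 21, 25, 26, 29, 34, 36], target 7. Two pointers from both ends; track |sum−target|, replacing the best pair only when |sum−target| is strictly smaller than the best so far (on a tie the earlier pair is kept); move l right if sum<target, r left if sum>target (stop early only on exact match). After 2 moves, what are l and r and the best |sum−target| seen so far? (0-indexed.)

l=0, r=13, best |Δ|=12

l=0 r=15: -15+36=21 d=14 *, r--
l=0 r=14: -15+34=19 d=12 *, r--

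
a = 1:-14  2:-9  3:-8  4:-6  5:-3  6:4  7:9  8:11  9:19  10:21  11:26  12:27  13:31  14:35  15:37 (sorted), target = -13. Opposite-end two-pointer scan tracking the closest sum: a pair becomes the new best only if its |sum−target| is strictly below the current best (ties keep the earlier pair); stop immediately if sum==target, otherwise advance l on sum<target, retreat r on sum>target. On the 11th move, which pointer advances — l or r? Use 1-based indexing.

l=1 r=15: -14+37=23 d=36 *, r--
l=1 r=14: -14+35=21 d=34 *, r--
l=1 r=13: -14+31=17 d=30 *, r--
l=1 r=12: -14+27=13 d=26 *, r--
l=1 r=11: -14+26=12 d=25 *, r--
l=1 r=10: -14+21=7 d=20 *, r--
l=1 r=9: -14+19=5 d=18 *, r--
l=1 r=8: -14+11=-3 d=10 *, r--
l=1 r=7: -14+9=-5 d=8 *, r--
l=1 r=6: -14+4=-10 d=3 *, r--
l=1 r=5: -14+-3=-17 d=4, l++

l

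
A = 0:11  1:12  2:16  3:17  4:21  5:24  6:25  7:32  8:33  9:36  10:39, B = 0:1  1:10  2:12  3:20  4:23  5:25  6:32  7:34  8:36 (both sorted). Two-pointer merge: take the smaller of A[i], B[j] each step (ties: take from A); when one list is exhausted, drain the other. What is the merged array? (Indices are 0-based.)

[i=0,j=0] A[i]=11>B[j]=1 take 1 → j++
[i=0,j=1] A[i]=11>B[j]=10 take 10 → j++
[i=0,j=2] A[i]=11<=B[j]=12 take 11 → i++
[i=1,j=2] A[i]=12<=B[j]=12 take 12 → i++
[i=2,j=2] A[i]=16>B[j]=12 take 12 → j++
[i=2,j=3] A[i]=16<=B[j]=20 take 16 → i++
[i=3,j=3] A[i]=17<=B[j]=20 take 17 → i++
[i=4,j=3] A[i]=21>B[j]=20 take 20 → j++
[i=4,j=4] A[i]=21<=B[j]=23 take 21 → i++
[i=5,j=4] A[i]=24>B[j]=23 take 23 → j++
[i=5,j=5] A[i]=24<=B[j]=25 take 24 → i++
[i=6,j=5] A[i]=25<=B[j]=25 take 25 → i++
[i=7,j=5] A[i]=32>B[j]=25 take 25 → j++
[i=7,j=6] A[i]=32<=B[j]=32 take 32 → i++
[i=8,j=6] A[i]=33>B[j]=32 take 32 → j++
[i=8,j=7] A[i]=33<=B[j]=34 take 33 → i++
[i=9,j=7] A[i]=36>B[j]=34 take 34 → j++
[i=9,j=8] A[i]=36<=B[j]=36 take 36 → i++
[i=10,j=8] A[i]=39>B[j]=36 take 36 → j++
[i=10,j=9] B done, take A[i]=39 → i++

[1, 10, 11, 12, 12, 16, 17, 20, 21, 23, 24, 25, 25, 32, 32, 33, 34, 36, 36, 39]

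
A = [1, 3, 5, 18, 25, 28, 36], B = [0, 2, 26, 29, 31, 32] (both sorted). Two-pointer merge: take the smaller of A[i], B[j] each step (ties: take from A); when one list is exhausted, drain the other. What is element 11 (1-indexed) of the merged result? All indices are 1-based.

i=1 j=1: A[i]=1>B[j]=0 take 0, j++
i=1 j=2: A[i]=1<=B[j]=2 take 1, i++
i=2 j=2: A[i]=3>B[j]=2 take 2, j++
i=2 j=3: A[i]=3<=B[j]=26 take 3, i++
i=3 j=3: A[i]=5<=B[j]=26 take 5, i++
i=4 j=3: A[i]=18<=B[j]=26 take 18, i++
i=5 j=3: A[i]=25<=B[j]=26 take 25, i++
i=6 j=3: A[i]=28>B[j]=26 take 26, j++
i=6 j=4: A[i]=28<=B[j]=29 take 28, i++
i=7 j=4: A[i]=36>B[j]=29 take 29, j++
i=7 j=5: A[i]=36>B[j]=31 take 31, j++
i=7 j=6: A[i]=36>B[j]=32 take 32, j++
i=7 j=7: B done, take A[i]=36, i++

merged[11] = 31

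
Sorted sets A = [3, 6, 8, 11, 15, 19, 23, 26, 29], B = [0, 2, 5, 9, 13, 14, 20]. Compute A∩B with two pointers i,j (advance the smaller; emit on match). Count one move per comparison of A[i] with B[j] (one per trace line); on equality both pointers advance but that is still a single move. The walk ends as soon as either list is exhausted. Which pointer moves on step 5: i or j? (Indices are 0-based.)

[i=0,j=0] 3>0 → j++
[i=0,j=1] 3>2 → j++
[i=0,j=2] 3<5 → i++
[i=1,j=2] 6>5 → j++
[i=1,j=3] 6<9 → i++

i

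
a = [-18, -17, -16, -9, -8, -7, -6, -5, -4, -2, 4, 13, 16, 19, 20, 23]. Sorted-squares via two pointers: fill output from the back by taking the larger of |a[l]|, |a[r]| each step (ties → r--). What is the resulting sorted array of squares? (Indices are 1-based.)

[4, 16, 16, 25, 36, 49, 64, 81, 169, 256, 256, 289, 324, 361, 400, 529]

[1,16] |-18|<=|23| out[16]=529 → r--
[1,15] |-18|<=|20| out[15]=400 → r--
[1,14] |-18|<=|19| out[14]=361 → r--
[1,13] |-18|>|16| out[13]=324 → l++
[2,13] |-17|>|16| out[12]=289 → l++
[3,13] |-16|<=|16| out[11]=256 → r--
[3,12] |-16|>|13| out[10]=256 → l++
[4,12] |-9|<=|13| out[9]=169 → r--
[4,11] |-9|>|4| out[8]=81 → l++
[5,11] |-8|>|4| out[7]=64 → l++
[6,11] |-7|>|4| out[6]=49 → l++
[7,11] |-6|>|4| out[5]=36 → l++
[8,11] |-5|>|4| out[4]=25 → l++
[9,11] |-4|<=|4| out[3]=16 → r--
[9,10] |-4|>|-2| out[2]=16 → l++
[10,10] |-2|<=|-2| out[1]=4 → r--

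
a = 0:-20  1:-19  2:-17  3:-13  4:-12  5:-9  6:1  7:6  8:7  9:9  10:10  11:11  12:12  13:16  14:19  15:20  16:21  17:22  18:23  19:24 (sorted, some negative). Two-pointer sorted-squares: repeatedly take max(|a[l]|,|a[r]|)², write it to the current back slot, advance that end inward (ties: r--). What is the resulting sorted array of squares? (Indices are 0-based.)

[0,19] |-20|<=|24| out[19]=576 → r--
[0,18] |-20|<=|23| out[18]=529 → r--
[0,17] |-20|<=|22| out[17]=484 → r--
[0,16] |-20|<=|21| out[16]=441 → r--
[0,15] |-20|<=|20| out[15]=400 → r--
[0,14] |-20|>|19| out[14]=400 → l++
[1,14] |-19|<=|19| out[13]=361 → r--
[1,13] |-19|>|16| out[12]=361 → l++
[2,13] |-17|>|16| out[11]=289 → l++
[3,13] |-13|<=|16| out[10]=256 → r--
[3,12] |-13|>|12| out[9]=169 → l++
[4,12] |-12|<=|12| out[8]=144 → r--
[4,11] |-12|>|11| out[7]=144 → l++
[5,11] |-9|<=|11| out[6]=121 → r--
[5,10] |-9|<=|10| out[5]=100 → r--
[5,9] |-9|<=|9| out[4]=81 → r--
[5,8] |-9|>|7| out[3]=81 → l++
[6,8] |1|<=|7| out[2]=49 → r--
[6,7] |1|<=|6| out[1]=36 → r--
[6,6] |1|<=|1| out[0]=1 → r--

[1, 36, 49, 81, 81, 100, 121, 144, 144, 169, 256, 289, 361, 361, 400, 400, 441, 484, 529, 576]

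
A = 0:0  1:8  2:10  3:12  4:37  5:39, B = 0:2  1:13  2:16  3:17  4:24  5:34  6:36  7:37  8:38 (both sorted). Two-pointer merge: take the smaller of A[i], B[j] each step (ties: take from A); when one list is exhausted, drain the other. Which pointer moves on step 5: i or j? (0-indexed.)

[i=0,j=0] A[i]=0<=B[j]=2 take 0 → i++
[i=1,j=0] A[i]=8>B[j]=2 take 2 → j++
[i=1,j=1] A[i]=8<=B[j]=13 take 8 → i++
[i=2,j=1] A[i]=10<=B[j]=13 take 10 → i++
[i=3,j=1] A[i]=12<=B[j]=13 take 12 → i++

i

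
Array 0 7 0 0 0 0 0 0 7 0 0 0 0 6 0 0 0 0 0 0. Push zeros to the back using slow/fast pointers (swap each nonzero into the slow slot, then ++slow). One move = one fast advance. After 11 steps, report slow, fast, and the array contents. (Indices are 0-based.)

slow=0 fast=0: a[fast]=0, fast++
slow=0 fast=1: a[fast]=7≠0 swap→a[0]=7, slow++,fast++
slow=1 fast=2: a[fast]=0, fast++
slow=1 fast=3: a[fast]=0, fast++
slow=1 fast=4: a[fast]=0, fast++
slow=1 fast=5: a[fast]=0, fast++
slow=1 fast=6: a[fast]=0, fast++
slow=1 fast=7: a[fast]=0, fast++
slow=1 fast=8: a[fast]=7≠0 swap→a[1]=7, slow++,fast++
slow=2 fast=9: a[fast]=0, fast++
slow=2 fast=10: a[fast]=0, fast++

slow=2, fast=11, a=[7, 7, 0, 0, 0, 0, 0, 0, 0, 0, 0, 0, 0, 6, 0, 0, 0, 0, 0, 0]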